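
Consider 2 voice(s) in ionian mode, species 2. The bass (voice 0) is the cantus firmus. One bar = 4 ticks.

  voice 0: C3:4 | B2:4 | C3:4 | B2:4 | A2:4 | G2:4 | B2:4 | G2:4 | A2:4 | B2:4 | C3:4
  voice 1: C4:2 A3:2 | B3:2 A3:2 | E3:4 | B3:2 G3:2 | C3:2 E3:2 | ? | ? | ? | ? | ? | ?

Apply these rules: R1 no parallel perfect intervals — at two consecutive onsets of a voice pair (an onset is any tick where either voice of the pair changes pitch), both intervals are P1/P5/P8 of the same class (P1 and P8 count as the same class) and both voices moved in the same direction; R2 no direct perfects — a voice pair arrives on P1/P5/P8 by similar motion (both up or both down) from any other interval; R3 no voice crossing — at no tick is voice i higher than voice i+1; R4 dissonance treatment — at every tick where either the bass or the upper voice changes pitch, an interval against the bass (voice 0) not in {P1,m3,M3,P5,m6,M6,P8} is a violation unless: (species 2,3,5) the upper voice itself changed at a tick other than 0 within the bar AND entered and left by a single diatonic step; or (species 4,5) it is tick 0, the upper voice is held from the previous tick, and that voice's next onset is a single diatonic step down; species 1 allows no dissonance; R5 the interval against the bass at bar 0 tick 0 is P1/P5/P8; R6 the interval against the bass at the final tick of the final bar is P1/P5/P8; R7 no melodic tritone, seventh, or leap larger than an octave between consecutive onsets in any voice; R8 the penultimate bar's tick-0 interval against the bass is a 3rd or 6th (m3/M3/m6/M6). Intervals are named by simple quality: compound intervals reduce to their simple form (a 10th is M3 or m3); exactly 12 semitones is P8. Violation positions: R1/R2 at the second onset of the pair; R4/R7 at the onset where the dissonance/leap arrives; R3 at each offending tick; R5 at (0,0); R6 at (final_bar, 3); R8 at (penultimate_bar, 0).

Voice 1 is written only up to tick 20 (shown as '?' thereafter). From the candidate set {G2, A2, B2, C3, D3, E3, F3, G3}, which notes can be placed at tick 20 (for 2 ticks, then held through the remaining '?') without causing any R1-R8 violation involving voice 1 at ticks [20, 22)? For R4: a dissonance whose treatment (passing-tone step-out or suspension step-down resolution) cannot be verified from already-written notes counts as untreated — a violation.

G2: violates R2
A2: violates R4
B2: legal
C3: violates R4
D3: violates R1
E3: legal
F3: violates R4
G3: legal

{B2, E3, G3}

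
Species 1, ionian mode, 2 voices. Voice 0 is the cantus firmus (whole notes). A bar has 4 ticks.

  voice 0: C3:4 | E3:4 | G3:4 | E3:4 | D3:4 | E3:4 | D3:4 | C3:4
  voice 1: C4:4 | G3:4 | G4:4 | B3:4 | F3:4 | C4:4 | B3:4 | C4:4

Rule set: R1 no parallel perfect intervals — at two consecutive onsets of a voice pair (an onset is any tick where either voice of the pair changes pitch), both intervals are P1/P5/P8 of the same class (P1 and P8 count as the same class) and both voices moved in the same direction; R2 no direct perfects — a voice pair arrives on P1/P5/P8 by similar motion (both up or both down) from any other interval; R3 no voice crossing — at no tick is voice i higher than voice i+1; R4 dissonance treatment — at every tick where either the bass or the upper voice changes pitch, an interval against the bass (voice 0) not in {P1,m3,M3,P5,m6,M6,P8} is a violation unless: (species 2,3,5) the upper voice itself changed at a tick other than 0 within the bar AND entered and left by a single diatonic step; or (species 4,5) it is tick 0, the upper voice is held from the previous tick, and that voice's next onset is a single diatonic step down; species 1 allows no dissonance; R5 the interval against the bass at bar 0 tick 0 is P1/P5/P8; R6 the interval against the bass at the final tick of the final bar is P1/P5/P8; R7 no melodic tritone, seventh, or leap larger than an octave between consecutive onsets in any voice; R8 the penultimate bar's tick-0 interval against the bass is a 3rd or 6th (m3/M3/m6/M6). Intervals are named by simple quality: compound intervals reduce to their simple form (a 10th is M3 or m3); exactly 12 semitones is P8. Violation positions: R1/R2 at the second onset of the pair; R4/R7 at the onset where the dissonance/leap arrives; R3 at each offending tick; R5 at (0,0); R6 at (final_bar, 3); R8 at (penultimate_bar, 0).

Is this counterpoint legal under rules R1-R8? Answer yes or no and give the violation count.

No (3 violations)

bar 0: v0=C3 v1=C4 (P8)
bar 1: v0=E3 v1=G3 (m3)
bar 2: v0=G3 v1=G4 (P8)
bar 3: v0=E3 v1=B3 (P5)
bar 4: v0=D3 v1=F3 (m3)
bar 5: v0=E3 v1=C4 (m6)
bar 6: v0=D3 v1=B3 (M6)
bar 7: v0=C3 v1=C4 (P8)
  R2 @ bar2.0: E3/G3 m3 -> G3/G4 P8 similar
  R2 @ bar3.0: G3/G4 P8 -> E3/B3 P5 similar
  R7 @ bar4.0: B3->F3 leap 6st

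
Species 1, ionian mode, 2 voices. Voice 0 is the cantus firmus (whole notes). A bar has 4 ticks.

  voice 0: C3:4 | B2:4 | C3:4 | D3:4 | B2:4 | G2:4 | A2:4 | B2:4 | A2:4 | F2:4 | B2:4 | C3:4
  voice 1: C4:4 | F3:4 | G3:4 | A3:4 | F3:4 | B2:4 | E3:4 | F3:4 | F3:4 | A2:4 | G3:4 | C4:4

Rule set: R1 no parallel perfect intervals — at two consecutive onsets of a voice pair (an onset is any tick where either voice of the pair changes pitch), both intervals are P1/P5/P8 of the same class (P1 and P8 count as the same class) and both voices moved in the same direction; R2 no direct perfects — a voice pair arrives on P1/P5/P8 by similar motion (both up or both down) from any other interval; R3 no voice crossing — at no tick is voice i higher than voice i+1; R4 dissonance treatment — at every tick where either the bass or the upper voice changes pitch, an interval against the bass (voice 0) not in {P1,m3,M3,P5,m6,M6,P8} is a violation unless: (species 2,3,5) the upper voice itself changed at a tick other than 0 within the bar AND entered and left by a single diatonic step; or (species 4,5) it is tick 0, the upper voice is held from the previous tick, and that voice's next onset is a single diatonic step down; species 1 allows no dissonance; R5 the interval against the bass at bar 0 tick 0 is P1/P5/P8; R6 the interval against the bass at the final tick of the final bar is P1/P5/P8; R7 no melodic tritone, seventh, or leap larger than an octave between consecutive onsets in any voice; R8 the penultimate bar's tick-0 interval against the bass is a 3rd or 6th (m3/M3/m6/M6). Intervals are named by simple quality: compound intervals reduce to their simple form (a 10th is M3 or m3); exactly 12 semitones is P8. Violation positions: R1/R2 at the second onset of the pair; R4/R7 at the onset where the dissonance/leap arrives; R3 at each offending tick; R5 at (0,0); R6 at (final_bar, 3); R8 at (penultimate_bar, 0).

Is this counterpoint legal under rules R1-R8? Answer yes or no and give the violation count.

bar 0: v0=C3 v1=C4 (P8)
bar 1: v0=B2 v1=F3 (TT)
bar 2: v0=C3 v1=G3 (P5)
bar 3: v0=D3 v1=A3 (P5)
bar 4: v0=B2 v1=F3 (TT)
bar 5: v0=G2 v1=B2 (M3)
bar 6: v0=A2 v1=E3 (P5)
bar 7: v0=B2 v1=F3 (TT)
bar 8: v0=A2 v1=F3 (m6)
bar 9: v0=F2 v1=A2 (M3)
bar 10: v0=B2 v1=G3 (m6)
bar 11: v0=C3 v1=C4 (P8)
  R4 @ bar1.0: B2/F3 TT untreated
  R2 @ bar2.0: B2/F3 TT -> C3/G3 P5 similar
  R1 @ bar3.0: C3/G3 P5 -> D3/A3 P5 similar
  R4 @ bar4.0: B2/F3 TT untreated
  R7 @ bar5.0: F3->B2 leap 6st
  R2 @ bar6.0: G2/B2 M3 -> A2/E3 P5 similar
  R4 @ bar7.0: B2/F3 TT untreated
  R7 @ bar10.0: F2->B2 leap 6st
  R7 @ bar10.0: A2->G3 leap 10st
  R2 @ bar11.0: B2/G3 m6 -> C3/C4 P8 similar

No (10 violations)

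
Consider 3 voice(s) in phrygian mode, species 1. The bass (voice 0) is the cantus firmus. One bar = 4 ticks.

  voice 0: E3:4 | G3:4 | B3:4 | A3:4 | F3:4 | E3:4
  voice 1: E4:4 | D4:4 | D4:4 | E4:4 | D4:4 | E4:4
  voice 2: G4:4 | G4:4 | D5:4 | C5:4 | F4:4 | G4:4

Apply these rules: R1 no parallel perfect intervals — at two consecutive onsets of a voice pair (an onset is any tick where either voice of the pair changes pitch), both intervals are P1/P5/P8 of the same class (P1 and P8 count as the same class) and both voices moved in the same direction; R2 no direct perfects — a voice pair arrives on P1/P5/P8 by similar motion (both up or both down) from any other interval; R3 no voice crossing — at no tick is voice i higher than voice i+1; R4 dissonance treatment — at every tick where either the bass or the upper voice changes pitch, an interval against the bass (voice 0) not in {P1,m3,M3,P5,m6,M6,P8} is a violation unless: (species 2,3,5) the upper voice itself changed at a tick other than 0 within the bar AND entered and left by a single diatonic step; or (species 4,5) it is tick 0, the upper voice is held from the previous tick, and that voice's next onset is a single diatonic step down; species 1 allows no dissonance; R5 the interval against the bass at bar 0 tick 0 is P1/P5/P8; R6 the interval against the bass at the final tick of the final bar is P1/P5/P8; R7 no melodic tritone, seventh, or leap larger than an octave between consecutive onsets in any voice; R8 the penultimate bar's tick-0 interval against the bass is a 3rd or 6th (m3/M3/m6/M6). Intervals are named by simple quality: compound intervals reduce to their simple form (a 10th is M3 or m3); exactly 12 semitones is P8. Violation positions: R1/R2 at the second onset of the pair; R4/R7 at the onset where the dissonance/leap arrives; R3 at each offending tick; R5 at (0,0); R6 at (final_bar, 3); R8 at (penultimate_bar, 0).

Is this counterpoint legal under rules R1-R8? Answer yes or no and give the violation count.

No (4 violations)

bar 0: v0=E3 v1=E4 v2=G4 (m3)
bar 1: v0=G3 v1=D4 v2=G4 (P8)
bar 2: v0=B3 v1=D4 v2=D5 (m3)
bar 3: v0=A3 v1=E4 v2=C5 (m3)
bar 4: v0=F3 v1=D4 v2=F4 (P8)
bar 5: v0=E3 v1=E4 v2=G4 (m3)
  R5 @ bar0.0: opens on m3
  R2 @ bar4.0: A3/C5 m3 -> F3/F4 P8 similar
  R8 @ bar4.0: penult P8 not 3rd/6th
  R6 @ bar5.3: closes on m3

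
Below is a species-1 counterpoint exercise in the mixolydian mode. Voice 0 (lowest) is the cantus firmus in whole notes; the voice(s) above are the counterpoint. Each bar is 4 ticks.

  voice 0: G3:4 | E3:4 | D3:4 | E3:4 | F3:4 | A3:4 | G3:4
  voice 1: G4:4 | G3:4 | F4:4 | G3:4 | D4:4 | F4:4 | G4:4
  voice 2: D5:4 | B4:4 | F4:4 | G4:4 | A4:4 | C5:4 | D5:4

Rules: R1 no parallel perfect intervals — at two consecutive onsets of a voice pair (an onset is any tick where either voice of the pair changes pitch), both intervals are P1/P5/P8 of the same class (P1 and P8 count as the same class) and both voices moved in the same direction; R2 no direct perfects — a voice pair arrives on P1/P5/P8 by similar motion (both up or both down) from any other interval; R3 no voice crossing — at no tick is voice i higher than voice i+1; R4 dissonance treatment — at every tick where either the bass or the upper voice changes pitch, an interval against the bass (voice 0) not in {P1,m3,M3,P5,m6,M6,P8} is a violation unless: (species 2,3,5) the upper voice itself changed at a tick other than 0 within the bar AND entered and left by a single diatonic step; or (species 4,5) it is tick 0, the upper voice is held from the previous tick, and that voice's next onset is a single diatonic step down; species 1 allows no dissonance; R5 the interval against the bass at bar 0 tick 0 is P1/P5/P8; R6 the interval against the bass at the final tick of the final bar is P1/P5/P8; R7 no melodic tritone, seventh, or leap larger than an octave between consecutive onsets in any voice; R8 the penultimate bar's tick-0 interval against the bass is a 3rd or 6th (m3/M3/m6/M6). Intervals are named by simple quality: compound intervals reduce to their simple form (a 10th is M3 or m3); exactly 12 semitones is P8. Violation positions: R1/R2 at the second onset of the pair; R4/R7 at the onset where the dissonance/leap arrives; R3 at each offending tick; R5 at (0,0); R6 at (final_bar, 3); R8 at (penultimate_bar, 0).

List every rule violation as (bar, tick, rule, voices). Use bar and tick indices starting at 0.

bar 0: v0=G3 v1=G4 v2=D5 downbeat P5
bar 1: v0=E3 v1=G3 v2=B4 downbeat P5
bar 2: v0=D3 v1=F4 v2=F4 downbeat m3
bar 3: v0=E3 v1=G3 v2=G4 downbeat m3
bar 4: v0=F3 v1=D4 v2=A4 downbeat M3
bar 5: v0=A3 v1=F4 v2=C5 downbeat m3
bar 6: v0=G3 v1=G4 v2=D5 downbeat P5
  -> R1 @ bar 1 tick 0 v(0, 2): G3/D5 P5 -> E3/B4 P5 similar
  -> R7 @ bar 2 tick 0 v(1,): G3->F4 leap 10st
  -> R7 @ bar 2 tick 0 v(2,): B4->F4 leap 6st
  -> R7 @ bar 3 tick 0 v(1,): F4->G3 leap 10st
  -> R2 @ bar 4 tick 0 v(1, 2): G3/G4 P8 -> D4/A4 P5 similar
  -> R1 @ bar 5 tick 0 v(1, 2): D4/A4 P5 -> F4/C5 P5 similar
  -> R1 @ bar 6 tick 0 v(1, 2): F4/C5 P5 -> G4/D5 P5 similar

(1, 0, R1, (0, 2))
(2, 0, R7, (1,))
(2, 0, R7, (2,))
(3, 0, R7, (1,))
(4, 0, R2, (1, 2))
(5, 0, R1, (1, 2))
(6, 0, R1, (1, 2))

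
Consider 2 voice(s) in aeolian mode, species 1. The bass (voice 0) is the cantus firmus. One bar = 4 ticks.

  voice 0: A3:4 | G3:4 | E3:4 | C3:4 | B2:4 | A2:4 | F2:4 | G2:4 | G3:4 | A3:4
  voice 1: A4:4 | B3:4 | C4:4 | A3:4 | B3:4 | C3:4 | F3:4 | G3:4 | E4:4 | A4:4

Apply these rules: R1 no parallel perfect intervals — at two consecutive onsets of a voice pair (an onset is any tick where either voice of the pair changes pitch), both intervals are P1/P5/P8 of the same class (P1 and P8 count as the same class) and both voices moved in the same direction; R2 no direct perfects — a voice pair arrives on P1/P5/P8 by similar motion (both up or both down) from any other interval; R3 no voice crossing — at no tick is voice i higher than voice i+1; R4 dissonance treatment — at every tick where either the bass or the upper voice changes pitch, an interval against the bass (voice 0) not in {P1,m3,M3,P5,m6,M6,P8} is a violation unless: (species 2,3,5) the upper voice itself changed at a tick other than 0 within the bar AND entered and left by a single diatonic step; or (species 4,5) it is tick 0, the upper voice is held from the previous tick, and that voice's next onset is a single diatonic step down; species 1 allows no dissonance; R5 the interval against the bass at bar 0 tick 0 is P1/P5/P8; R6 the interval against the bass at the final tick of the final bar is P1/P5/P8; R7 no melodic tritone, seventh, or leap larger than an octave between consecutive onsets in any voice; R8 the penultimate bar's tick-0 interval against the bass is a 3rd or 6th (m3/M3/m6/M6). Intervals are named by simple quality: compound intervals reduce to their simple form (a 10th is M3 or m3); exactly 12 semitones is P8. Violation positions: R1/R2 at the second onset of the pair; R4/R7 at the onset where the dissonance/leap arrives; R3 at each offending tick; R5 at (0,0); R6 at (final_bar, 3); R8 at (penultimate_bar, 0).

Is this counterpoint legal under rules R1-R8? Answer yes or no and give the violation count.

bar 0: v0=A3 v1=A4 (P8)
bar 1: v0=G3 v1=B3 (M3)
bar 2: v0=E3 v1=C4 (m6)
bar 3: v0=C3 v1=A3 (M6)
bar 4: v0=B2 v1=B3 (P8)
bar 5: v0=A2 v1=C3 (m3)
bar 6: v0=F2 v1=F3 (P8)
bar 7: v0=G2 v1=G3 (P8)
bar 8: v0=G3 v1=E4 (M6)
bar 9: v0=A3 v1=A4 (P8)
  R7 @ bar1.0: A4->B3 leap 10st
  R7 @ bar5.0: B3->C3 leap 11st
  R1 @ bar7.0: F2/F3 P8 -> G2/G3 P8 similar
  R2 @ bar9.0: G3/E4 M6 -> A3/A4 P8 similar

No (4 violations)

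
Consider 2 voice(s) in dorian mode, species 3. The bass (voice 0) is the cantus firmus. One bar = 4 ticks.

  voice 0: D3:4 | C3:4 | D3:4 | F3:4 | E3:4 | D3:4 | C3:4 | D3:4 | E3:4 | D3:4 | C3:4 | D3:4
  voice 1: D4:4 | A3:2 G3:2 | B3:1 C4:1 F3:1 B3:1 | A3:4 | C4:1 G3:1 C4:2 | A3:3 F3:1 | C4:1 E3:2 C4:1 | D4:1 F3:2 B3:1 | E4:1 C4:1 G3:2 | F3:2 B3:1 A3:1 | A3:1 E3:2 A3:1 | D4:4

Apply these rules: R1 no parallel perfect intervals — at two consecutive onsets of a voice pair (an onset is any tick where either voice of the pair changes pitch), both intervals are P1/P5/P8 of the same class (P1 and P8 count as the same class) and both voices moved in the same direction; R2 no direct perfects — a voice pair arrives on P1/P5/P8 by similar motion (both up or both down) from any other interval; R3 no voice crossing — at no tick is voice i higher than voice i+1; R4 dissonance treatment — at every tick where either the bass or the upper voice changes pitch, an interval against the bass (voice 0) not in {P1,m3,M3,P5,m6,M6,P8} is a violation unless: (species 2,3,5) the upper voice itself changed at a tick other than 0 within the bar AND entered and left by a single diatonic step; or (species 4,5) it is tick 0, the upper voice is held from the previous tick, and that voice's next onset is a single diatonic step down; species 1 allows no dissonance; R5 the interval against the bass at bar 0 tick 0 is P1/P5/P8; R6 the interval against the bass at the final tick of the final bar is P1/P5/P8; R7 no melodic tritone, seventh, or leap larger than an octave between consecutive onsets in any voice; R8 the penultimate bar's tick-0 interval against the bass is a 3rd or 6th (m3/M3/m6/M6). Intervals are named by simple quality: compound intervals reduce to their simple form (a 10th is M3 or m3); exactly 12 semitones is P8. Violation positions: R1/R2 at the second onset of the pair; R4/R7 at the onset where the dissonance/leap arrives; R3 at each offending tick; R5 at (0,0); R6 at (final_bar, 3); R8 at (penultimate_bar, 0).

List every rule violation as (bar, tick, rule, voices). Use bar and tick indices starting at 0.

bar 0: v0=D3 v1=D4 downbeat P8
bar 1: v0=C3 v1=A3 downbeat M6
bar 2: v0=D3 v1=B3 downbeat M6
bar 3: v0=F3 v1=A3 downbeat M3
bar 4: v0=E3 v1=C4 downbeat m6
bar 5: v0=D3 v1=A3 downbeat P5
bar 6: v0=C3 v1=C4 downbeat P8
bar 7: v0=D3 v1=D4 downbeat P8
bar 8: v0=E3 v1=E4 downbeat P8
bar 9: v0=D3 v1=F3 downbeat m3
bar 10: v0=C3 v1=A3 downbeat M6
bar 11: v0=D3 v1=D4 downbeat P8
  -> R4 @ bar 2 tick 1 v(0, 1): D3/C4 m7 untreated
  -> R7 @ bar 2 tick 3 v(1,): F3->B3 leap 6st
  -> R2 @ bar 5 tick 0 v(0, 1): E3/C4 m6 -> D3/A3 P5 similar
  -> R1 @ bar 7 tick 0 v(0, 1): C3/C4 P8 -> D3/D4 P8 similar
  -> R7 @ bar 7 tick 3 v(1,): F3->B3 leap 6st
  -> R2 @ bar 8 tick 0 v(0, 1): D3/B3 M6 -> E3/E4 P8 similar
  -> R7 @ bar 9 tick 2 v(1,): F3->B3 leap 6st
  -> R2 @ bar 11 tick 0 v(0, 1): C3/A3 M6 -> D3/D4 P8 similar

(2, 1, R4, (0, 1))
(2, 3, R7, (1,))
(5, 0, R2, (0, 1))
(7, 0, R1, (0, 1))
(7, 3, R7, (1,))
(8, 0, R2, (0, 1))
(9, 2, R7, (1,))
(11, 0, R2, (0, 1))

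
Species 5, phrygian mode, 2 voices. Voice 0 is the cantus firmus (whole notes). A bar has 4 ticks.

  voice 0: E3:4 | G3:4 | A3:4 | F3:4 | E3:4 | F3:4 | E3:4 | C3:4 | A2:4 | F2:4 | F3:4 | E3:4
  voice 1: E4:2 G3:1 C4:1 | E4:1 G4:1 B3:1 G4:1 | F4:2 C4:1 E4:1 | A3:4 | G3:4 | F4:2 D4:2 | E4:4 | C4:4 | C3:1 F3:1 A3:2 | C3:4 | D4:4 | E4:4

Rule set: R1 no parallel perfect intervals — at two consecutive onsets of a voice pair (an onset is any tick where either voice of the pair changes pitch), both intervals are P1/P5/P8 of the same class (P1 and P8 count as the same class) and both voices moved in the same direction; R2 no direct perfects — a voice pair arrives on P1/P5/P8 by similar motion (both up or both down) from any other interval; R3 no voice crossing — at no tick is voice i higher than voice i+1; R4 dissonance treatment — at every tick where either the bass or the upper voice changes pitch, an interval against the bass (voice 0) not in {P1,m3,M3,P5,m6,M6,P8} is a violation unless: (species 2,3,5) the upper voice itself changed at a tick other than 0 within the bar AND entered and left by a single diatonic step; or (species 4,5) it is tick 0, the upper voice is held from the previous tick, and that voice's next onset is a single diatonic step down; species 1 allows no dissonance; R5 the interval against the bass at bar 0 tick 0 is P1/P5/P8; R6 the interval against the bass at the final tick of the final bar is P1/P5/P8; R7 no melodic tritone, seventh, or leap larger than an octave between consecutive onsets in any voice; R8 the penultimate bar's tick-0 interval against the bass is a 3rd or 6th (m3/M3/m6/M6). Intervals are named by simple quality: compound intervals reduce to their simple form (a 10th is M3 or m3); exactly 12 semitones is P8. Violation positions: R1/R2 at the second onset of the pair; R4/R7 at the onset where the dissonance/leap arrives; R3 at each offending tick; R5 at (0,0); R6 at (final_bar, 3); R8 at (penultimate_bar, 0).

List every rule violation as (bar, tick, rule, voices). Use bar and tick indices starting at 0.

(5, 0, R2, (0, 1))
(5, 0, R7, (1,))
(7, 0, R1, (0, 1))
(9, 0, R2, (0, 1))
(10, 0, R7, (1,))

bar 0: v0=E3 v1=E4 downbeat P8
bar 1: v0=G3 v1=E4 downbeat M6
bar 2: v0=A3 v1=F4 downbeat m6
bar 3: v0=F3 v1=A3 downbeat M3
bar 4: v0=E3 v1=G3 downbeat m3
bar 5: v0=F3 v1=F4 downbeat P8
bar 6: v0=E3 v1=E4 downbeat P8
bar 7: v0=C3 v1=C4 downbeat P8
bar 8: v0=A2 v1=C3 downbeat m3
bar 9: v0=F2 v1=C3 downbeat P5
bar 10: v0=F3 v1=D4 downbeat M6
bar 11: v0=E3 v1=E4 downbeat P8
  -> R2 @ bar 5 tick 0 v(0, 1): E3/G3 m3 -> F3/F4 P8 similar
  -> R7 @ bar 5 tick 0 v(1,): G3->F4 leap 10st
  -> R1 @ bar 7 tick 0 v(0, 1): E3/E4 P8 -> C3/C4 P8 similar
  -> R2 @ bar 9 tick 0 v(0, 1): A2/A3 P8 -> F2/C3 P5 similar
  -> R7 @ bar 10 tick 0 v(1,): C3->D4 leap 14st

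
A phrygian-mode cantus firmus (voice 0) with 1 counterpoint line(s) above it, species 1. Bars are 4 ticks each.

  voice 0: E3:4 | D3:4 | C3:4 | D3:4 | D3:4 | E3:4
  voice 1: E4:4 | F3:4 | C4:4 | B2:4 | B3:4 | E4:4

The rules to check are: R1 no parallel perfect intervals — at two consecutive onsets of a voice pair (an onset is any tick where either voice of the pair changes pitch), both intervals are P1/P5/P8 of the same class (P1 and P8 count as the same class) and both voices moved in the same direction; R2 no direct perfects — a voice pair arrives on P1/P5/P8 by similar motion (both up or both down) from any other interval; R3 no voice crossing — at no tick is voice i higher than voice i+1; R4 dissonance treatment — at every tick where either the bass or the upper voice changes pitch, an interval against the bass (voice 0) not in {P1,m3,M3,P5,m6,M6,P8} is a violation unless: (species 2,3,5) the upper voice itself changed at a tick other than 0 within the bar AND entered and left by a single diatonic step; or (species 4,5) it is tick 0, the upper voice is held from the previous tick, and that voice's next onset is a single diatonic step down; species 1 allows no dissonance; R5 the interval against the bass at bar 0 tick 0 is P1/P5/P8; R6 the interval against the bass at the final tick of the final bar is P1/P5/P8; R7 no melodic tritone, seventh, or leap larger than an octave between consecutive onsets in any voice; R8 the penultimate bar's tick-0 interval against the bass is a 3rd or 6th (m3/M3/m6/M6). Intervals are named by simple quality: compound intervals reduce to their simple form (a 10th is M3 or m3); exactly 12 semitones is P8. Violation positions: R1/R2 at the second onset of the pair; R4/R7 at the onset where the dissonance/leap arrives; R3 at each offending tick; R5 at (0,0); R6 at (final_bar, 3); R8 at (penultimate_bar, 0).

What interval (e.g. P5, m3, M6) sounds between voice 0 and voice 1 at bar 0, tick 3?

voice 0=E3 voice 1=E4 -> P8

P8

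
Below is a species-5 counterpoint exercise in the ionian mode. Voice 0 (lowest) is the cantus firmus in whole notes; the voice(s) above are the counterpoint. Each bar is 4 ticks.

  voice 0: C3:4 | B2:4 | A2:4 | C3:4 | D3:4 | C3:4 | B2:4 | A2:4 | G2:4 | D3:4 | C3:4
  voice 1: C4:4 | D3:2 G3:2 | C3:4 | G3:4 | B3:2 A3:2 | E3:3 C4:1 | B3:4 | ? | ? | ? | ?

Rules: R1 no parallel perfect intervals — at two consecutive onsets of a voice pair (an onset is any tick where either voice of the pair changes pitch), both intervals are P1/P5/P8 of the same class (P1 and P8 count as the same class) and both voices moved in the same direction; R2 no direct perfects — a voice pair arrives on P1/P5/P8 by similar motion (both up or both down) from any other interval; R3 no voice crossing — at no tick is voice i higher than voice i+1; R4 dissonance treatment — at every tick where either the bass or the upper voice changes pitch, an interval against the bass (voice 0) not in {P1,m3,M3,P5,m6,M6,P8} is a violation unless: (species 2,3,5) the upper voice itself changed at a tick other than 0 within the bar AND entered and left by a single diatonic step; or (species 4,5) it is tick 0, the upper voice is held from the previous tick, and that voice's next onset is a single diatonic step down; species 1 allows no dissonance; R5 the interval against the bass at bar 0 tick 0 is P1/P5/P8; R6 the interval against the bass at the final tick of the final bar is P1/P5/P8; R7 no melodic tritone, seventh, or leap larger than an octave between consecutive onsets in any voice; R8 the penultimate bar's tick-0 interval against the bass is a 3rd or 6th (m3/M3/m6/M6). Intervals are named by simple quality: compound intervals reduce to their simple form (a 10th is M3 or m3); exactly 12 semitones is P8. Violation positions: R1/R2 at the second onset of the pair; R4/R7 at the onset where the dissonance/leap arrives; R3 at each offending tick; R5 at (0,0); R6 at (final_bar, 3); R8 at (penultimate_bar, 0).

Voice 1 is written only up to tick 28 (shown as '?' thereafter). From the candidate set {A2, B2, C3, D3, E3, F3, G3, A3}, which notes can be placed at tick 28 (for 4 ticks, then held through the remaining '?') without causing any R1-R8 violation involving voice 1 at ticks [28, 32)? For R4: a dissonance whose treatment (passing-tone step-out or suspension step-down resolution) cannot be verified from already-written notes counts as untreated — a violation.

A2: violates R1,R7
B2: violates R4
C3: violates R7
D3: violates R4
E3: violates R2
F3: violates R7
G3: violates R4
A3: violates R1

{}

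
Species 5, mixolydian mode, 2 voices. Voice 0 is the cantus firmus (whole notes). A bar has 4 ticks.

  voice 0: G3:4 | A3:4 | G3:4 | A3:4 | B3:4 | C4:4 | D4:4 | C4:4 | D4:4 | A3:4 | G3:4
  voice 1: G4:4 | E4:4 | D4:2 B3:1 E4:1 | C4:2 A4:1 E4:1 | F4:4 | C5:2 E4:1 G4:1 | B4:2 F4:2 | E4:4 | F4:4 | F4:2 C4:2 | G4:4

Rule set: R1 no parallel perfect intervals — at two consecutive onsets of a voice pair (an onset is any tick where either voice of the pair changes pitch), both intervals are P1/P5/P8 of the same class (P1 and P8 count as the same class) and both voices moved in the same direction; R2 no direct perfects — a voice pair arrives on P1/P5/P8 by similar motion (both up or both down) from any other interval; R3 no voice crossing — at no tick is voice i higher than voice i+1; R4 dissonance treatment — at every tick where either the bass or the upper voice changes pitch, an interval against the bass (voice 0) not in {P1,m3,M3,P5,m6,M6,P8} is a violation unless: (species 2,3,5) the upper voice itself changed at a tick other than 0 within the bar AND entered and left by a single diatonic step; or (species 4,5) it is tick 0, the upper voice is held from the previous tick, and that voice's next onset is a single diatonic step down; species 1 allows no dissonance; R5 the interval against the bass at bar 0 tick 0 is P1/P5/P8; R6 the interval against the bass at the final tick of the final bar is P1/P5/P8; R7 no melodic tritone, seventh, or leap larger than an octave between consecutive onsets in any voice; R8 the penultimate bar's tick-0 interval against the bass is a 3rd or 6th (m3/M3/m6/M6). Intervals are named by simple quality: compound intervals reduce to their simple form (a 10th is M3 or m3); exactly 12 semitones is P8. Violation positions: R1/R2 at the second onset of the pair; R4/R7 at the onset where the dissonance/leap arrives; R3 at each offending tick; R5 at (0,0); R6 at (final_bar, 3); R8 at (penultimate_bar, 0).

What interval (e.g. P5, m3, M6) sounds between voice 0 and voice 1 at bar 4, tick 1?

voice 0=B3 voice 1=F4 -> TT

TT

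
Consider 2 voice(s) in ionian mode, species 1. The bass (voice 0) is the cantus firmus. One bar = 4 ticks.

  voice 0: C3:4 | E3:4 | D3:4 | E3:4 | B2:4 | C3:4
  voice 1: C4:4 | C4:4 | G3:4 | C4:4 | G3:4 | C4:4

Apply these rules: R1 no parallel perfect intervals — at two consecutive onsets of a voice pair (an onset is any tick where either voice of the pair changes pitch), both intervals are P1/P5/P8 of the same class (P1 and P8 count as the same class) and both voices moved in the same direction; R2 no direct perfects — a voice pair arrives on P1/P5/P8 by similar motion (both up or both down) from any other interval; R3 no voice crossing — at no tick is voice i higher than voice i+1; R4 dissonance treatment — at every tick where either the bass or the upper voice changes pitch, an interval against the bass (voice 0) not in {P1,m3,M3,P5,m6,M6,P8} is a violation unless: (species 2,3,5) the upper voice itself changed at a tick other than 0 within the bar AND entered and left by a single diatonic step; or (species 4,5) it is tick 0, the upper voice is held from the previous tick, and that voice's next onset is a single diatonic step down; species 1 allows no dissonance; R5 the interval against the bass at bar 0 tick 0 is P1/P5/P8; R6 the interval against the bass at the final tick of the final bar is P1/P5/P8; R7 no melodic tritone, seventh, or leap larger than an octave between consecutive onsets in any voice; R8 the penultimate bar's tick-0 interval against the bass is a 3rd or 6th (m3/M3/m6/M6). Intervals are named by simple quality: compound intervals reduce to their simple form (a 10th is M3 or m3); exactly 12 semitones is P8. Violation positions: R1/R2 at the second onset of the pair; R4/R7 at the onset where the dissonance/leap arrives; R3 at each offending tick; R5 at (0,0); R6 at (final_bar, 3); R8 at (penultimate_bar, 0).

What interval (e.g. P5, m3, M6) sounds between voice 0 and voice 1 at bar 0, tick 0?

P8

voice 0=C3 voice 1=C4 -> P8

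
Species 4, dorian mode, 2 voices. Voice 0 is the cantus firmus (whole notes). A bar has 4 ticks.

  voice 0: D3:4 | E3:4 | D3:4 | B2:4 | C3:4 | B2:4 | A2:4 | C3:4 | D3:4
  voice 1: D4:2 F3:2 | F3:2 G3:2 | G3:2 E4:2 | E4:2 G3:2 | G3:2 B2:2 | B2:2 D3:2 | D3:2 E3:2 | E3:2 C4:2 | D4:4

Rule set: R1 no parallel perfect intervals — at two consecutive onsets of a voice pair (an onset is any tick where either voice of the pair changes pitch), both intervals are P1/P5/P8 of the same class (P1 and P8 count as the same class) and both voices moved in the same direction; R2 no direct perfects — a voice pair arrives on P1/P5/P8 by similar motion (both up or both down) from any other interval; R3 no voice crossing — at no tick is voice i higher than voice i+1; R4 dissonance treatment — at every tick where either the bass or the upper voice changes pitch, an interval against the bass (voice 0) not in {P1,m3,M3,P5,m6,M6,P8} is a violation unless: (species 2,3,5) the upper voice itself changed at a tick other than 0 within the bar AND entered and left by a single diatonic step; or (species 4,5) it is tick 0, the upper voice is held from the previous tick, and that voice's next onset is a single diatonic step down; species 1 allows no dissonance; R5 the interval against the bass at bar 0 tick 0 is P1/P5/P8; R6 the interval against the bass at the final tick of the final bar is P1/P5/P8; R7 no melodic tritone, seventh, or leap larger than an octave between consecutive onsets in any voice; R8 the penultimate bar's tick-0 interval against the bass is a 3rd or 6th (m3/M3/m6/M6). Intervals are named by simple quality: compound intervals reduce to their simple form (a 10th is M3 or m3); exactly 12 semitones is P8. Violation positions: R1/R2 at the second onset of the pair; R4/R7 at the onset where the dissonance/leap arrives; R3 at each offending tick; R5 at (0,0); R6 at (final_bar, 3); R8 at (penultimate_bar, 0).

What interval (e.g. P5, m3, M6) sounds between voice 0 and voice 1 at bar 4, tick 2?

m2

voice 0=C3 voice 1=B2 -> m2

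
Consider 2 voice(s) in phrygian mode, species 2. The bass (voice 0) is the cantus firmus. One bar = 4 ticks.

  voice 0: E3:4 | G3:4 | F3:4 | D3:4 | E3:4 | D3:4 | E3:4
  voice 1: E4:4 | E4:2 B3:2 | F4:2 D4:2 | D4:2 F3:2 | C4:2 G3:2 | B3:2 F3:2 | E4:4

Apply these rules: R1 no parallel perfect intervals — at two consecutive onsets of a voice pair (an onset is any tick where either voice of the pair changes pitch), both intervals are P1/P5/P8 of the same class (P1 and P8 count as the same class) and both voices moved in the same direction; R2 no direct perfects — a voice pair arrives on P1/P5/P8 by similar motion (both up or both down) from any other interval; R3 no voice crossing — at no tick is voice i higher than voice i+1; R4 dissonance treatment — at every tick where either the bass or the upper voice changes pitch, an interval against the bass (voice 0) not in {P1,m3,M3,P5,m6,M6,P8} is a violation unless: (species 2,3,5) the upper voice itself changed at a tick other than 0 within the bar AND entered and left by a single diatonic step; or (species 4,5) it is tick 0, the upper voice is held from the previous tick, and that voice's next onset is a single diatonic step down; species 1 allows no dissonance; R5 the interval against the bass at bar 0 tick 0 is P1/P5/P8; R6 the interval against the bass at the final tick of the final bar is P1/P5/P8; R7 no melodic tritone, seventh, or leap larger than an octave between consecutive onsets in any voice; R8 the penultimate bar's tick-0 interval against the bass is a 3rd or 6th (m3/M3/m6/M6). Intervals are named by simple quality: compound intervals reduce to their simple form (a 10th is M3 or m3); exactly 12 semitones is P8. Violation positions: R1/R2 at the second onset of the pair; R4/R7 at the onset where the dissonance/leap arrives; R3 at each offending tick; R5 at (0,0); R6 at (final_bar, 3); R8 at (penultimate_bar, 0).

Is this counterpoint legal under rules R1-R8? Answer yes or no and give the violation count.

No (4 violations)

bar 0: v0=E3 v1=E4 (P8)
bar 1: v0=G3 v1=E4 (M6)
bar 2: v0=F3 v1=F4 (P8)
bar 3: v0=D3 v1=D4 (P8)
bar 4: v0=E3 v1=C4 (m6)
bar 5: v0=D3 v1=B3 (M6)
bar 6: v0=E3 v1=E4 (P8)
  R7 @ bar2.0: B3->F4 leap 6st
  R7 @ bar5.2: B3->F3 leap 6st
  R2 @ bar6.0: D3/F3 m3 -> E3/E4 P8 similar
  R7 @ bar6.0: F3->E4 leap 11st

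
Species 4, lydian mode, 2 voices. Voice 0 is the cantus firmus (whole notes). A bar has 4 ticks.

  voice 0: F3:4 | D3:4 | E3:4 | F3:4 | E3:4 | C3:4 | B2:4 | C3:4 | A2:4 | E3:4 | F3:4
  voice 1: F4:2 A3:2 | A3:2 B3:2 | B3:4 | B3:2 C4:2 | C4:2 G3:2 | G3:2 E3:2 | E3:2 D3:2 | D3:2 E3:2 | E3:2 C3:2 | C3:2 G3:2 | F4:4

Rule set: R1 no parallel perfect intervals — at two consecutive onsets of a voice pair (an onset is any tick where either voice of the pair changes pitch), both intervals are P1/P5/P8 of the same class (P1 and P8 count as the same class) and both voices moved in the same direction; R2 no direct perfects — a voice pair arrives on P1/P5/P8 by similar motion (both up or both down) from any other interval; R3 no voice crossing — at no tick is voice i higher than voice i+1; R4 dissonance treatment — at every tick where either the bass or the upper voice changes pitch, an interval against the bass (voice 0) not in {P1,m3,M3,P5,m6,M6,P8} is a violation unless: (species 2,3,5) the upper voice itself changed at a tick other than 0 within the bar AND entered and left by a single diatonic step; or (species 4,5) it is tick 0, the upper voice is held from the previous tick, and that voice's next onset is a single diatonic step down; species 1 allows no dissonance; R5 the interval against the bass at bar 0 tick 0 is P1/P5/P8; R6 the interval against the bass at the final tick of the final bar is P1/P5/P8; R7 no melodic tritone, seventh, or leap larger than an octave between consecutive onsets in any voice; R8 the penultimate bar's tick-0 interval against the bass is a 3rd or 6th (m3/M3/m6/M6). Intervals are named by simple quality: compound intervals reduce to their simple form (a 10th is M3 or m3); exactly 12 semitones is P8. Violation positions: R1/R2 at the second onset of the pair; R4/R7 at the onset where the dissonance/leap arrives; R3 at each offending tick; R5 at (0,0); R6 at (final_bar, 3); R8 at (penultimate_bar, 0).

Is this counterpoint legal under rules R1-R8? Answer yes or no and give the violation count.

No (6 violations)

bar 0: v0=F3 v1=F4 (P8)
bar 1: v0=D3 v1=A3 (P5)
bar 2: v0=E3 v1=B3 (P5)
bar 3: v0=F3 v1=B3 (TT)
bar 4: v0=E3 v1=C4 (m6)
bar 5: v0=C3 v1=G3 (P5)
bar 6: v0=B2 v1=E3 (P4)
bar 7: v0=C3 v1=D3 (M2)
bar 8: v0=A2 v1=E3 (P5)
bar 9: v0=E3 v1=C3 (M3)
bar 10: v0=F3 v1=F4 (P8)
  R4 @ bar3.0: F3/B3 TT untreated
  R4 @ bar7.0: C3/D3 M2 untreated
  R3 @ bar9.0: E3 above C3
  R3 @ bar9.1: E3 above C3
  R2 @ bar10.0: E3/G3 m3 -> F3/F4 P8 similar
  R7 @ bar10.0: G3->F4 leap 10st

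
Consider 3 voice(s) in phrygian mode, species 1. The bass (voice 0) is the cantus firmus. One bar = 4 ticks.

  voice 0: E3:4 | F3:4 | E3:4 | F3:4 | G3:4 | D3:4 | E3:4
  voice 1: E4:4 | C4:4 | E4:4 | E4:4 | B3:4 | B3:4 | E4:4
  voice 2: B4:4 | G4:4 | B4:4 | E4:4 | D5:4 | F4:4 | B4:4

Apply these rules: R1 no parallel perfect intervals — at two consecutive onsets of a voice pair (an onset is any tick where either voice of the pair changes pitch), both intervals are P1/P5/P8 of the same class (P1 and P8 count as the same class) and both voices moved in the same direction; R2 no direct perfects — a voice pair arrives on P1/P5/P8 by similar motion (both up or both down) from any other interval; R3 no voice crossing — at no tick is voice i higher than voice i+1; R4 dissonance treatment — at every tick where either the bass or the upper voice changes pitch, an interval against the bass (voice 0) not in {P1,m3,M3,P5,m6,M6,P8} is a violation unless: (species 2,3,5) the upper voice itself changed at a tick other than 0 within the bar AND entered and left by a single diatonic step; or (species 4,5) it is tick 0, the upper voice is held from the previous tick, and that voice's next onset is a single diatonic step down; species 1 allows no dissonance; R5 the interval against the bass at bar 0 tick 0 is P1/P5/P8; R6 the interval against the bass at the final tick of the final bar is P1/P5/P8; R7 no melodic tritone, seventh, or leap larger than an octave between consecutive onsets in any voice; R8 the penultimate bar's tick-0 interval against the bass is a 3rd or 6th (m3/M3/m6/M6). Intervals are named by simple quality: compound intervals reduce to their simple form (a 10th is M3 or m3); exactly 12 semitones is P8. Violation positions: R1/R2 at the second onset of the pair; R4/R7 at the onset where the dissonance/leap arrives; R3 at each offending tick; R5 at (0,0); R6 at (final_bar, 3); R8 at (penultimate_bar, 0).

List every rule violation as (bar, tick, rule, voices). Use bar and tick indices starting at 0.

(1, 0, R1, (1, 2))
(1, 0, R4, (0, 2))
(2, 0, R1, (1, 2))
(3, 0, R4, (0, 1))
(3, 0, R4, (0, 2))
(4, 0, R2, (0, 2))
(4, 0, R7, (2,))
(6, 0, R2, (0, 1))
(6, 0, R2, (0, 2))
(6, 0, R2, (1, 2))
(6, 0, R7, (2,))

bar 0: v0=E3 v1=E4 v2=B4 downbeat P5
bar 1: v0=F3 v1=C4 v2=G4 downbeat M2
bar 2: v0=E3 v1=E4 v2=B4 downbeat P5
bar 3: v0=F3 v1=E4 v2=E4 downbeat M7
bar 4: v0=G3 v1=B3 v2=D5 downbeat P5
bar 5: v0=D3 v1=B3 v2=F4 downbeat m3
bar 6: v0=E3 v1=E4 v2=B4 downbeat P5
  -> R1 @ bar 1 tick 0 v(1, 2): E4/B4 P5 -> C4/G4 P5 similar
  -> R4 @ bar 1 tick 0 v(0, 2): F3/G4 M2 untreated
  -> R1 @ bar 2 tick 0 v(1, 2): C4/G4 P5 -> E4/B4 P5 similar
  -> R4 @ bar 3 tick 0 v(0, 1): F3/E4 M7 untreated
  -> R4 @ bar 3 tick 0 v(0, 2): F3/E4 M7 untreated
  -> R2 @ bar 4 tick 0 v(0, 2): F3/E4 M7 -> G3/D5 P5 similar
  -> R7 @ bar 4 tick 0 v(2,): E4->D5 leap 10st
  -> R2 @ bar 6 tick 0 v(0, 1): D3/B3 M6 -> E3/E4 P8 similar
  -> R2 @ bar 6 tick 0 v(0, 2): D3/F4 m3 -> E3/B4 P5 similar
  -> R2 @ bar 6 tick 0 v(1, 2): B3/F4 TT -> E4/B4 P5 similar
  -> R7 @ bar 6 tick 0 v(2,): F4->B4 leap 6st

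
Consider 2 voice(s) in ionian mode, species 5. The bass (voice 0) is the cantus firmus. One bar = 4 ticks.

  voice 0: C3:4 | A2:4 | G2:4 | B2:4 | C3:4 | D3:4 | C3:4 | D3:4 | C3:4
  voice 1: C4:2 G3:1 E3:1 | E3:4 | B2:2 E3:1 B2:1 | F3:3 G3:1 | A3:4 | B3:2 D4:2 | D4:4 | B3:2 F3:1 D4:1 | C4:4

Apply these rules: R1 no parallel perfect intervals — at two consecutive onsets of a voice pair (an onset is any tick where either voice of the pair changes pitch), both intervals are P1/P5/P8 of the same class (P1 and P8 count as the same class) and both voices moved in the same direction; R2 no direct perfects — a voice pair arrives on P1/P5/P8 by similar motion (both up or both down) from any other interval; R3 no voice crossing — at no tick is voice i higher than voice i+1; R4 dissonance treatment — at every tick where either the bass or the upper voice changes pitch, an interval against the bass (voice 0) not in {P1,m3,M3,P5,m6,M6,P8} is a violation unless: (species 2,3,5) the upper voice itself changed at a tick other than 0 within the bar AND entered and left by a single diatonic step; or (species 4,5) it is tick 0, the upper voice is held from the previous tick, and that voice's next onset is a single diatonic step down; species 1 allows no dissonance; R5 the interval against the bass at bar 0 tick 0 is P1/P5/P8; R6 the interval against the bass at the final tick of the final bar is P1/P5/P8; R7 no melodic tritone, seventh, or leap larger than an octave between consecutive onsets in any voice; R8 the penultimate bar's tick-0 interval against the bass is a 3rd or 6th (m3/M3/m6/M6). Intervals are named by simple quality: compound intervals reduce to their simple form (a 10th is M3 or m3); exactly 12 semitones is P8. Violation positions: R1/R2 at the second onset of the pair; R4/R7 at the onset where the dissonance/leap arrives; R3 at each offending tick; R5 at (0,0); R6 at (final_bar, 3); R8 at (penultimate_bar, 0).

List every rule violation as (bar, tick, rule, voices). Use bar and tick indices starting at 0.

(3, 0, R4, (0, 1))
(3, 0, R7, (1,))
(6, 0, R4, (0, 1))
(7, 2, R7, (1,))
(8, 0, R1, (0, 1))

bar 0: v0=C3 v1=C4 downbeat P8
bar 1: v0=A2 v1=E3 downbeat P5
bar 2: v0=G2 v1=B2 downbeat M3
bar 3: v0=B2 v1=F3 downbeat TT
bar 4: v0=C3 v1=A3 downbeat M6
bar 5: v0=D3 v1=B3 downbeat M6
bar 6: v0=C3 v1=D4 downbeat M2
bar 7: v0=D3 v1=B3 downbeat M6
bar 8: v0=C3 v1=C4 downbeat P8
  -> R4 @ bar 3 tick 0 v(0, 1): B2/F3 TT untreated
  -> R7 @ bar 3 tick 0 v(1,): B2->F3 leap 6st
  -> R4 @ bar 6 tick 0 v(0, 1): C3/D4 M2 untreated
  -> R7 @ bar 7 tick 2 v(1,): B3->F3 leap 6st
  -> R1 @ bar 8 tick 0 v(0, 1): D3/D4 P8 -> C3/C4 P8 similar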